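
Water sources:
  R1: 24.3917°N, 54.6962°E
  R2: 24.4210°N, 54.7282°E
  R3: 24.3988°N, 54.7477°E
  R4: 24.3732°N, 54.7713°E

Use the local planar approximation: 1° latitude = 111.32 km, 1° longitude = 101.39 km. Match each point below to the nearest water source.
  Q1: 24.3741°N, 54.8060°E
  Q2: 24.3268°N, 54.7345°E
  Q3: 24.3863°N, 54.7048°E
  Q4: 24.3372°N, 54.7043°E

Q1→R4; Q2→R4; Q3→R1; Q4→R1

Q1 at 24.3741°N, 54.8060°E:
  R1: √((0.0176·111.32)² + (-0.1098·101.39)²) = √(3.838590 + 123.935273) = 11.3037 km
  R2: √((0.0469·111.32)² + (-0.0778·101.39)²) = √(27.257880 + 62.222784) = 9.4594 km
  R3: √((0.0247·111.32)² + (-0.0583·101.39)²) = √(7.560322 + 34.940358) = 6.5193 km
  R4: √((-0.0009·111.32)² + (-0.0347·101.39)²) = √(0.010038 + 12.377963) = 3.5197 km
  → nearest: R4 (3.5197 km)
Q2 at 24.3268°N, 54.7345°E:
  R1: √((0.0649·111.32)² + (-0.0383·101.39)²) = √(52.195828 + 15.079530) = 8.2022 km
  R2: √((0.0942·111.32)² + (-0.0063·101.39)²) = √(109.963410 + 0.408011) = 10.5058 km
  R3: √((0.0720·111.32)² + (0.0132·101.39)²) = √(64.240866 + 1.791175) = 8.1260 km
  R4: √((0.0464·111.32)² + (0.0368·101.39)²) = √(26.679787 + 13.921495) = 6.3719 km
  → nearest: R4 (6.3719 km)
Q3 at 24.3863°N, 54.7048°E:
  R1: √((0.0054·111.32)² + (-0.0086·101.39)²) = √(0.361355 + 0.760304) = 1.0591 km
  R2: √((0.0347·111.32)² + (0.0234·101.39)²) = √(14.921255 + 5.628880) = 4.5332 km
  R3: √((0.0125·111.32)² + (0.0429·101.39)²) = √(1.936272 + 18.919290) = 4.5668 km
  R4: √((-0.0131·111.32)² + (0.0665·101.39)²) = √(2.126616 + 45.460430) = 6.8983 km
  → nearest: R1 (1.0591 km)
Q4 at 24.3372°N, 54.7043°E:
  R1: √((0.0545·111.32)² + (-0.0081·101.39)²) = √(36.807761 + 0.674466) = 6.1223 km
  R2: √((0.0838·111.32)² + (0.0239·101.39)²) = √(87.023076 + 5.872000) = 9.6382 km
  R3: √((0.0616·111.32)² + (0.0434·101.39)²) = √(47.022728 + 19.362869) = 8.1477 km
  R4: √((0.0360·111.32)² + (0.0670·101.39)²) = √(16.060217 + 46.146615) = 7.8871 km
  → nearest: R1 (6.1223 km)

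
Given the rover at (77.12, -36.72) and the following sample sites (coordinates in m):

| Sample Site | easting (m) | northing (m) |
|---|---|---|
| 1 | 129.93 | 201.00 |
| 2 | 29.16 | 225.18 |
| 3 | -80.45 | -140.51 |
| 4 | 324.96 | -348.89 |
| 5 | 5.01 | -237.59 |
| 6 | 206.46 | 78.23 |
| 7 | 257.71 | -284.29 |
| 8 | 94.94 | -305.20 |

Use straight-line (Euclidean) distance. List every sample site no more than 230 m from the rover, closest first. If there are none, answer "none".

Distances from (77.12, -36.72):
1: √((52.81)² + (237.72)²) = √(2788.8961 + 56510.7984) = 243.52 m
2: √((-47.96)² + (261.90)²) = √(2300.1616 + 68591.6100) = 266.26 m
3: √((-157.57)² + (-103.79)²) = √(24828.3049 + 10772.3641) = 188.68 m
4: √((247.84)² + (-312.17)²) = √(61424.6656 + 97450.1089) = 398.59 m
5: √((-72.11)² + (-200.87)²) = √(5199.8521 + 40348.7569) = 213.42 m
6: √((129.34)² + (114.95)²) = √(16728.8356 + 13213.5025) = 173.04 m
7: √((180.59)² + (-247.57)²) = √(32612.7481 + 61290.9049) = 306.44 m
8: √((17.82)² + (-268.48)²) = √(317.5524 + 72081.5104) = 269.07 m
Threshold 230 m: 6 (173.04 m), 3 (188.68 m), 5 (213.42 m) are within range.

6, 3, 5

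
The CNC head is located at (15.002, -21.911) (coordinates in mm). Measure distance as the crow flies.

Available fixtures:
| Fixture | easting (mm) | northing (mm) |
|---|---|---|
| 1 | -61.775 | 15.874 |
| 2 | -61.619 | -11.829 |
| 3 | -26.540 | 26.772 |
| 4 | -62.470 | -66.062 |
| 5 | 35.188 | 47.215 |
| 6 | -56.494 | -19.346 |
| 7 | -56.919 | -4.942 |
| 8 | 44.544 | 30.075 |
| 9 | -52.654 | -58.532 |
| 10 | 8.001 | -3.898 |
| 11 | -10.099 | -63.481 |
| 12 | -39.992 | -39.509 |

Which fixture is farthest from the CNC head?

Distances from (15.002, -21.911):
1: √((-76.777)² + (37.785)²) = √(5894.70773 + 1427.70623) = 85.571 mm
2: √((-76.621)² + (10.082)²) = √(5870.77764 + 101.64672) = 77.281 mm
3: √((-41.542)² + (48.683)²) = √(1725.73776 + 2370.03449) = 63.998 mm
4: √((-77.472)² + (-44.151)²) = √(6001.91078 + 1949.31080) = 89.170 mm
5: √((20.186)² + (69.126)²) = √(407.47460 + 4778.40388) = 72.013 mm
6: √((-71.496)² + (2.565)²) = √(5111.67802 + 6.57923) = 71.542 mm
7: √((-71.921)² + (16.969)²) = √(5172.63024 + 287.94696) = 73.896 mm
8: √((29.542)² + (51.986)²) = √(872.72976 + 2702.54420) = 59.794 mm
9: √((-67.656)² + (-36.621)²) = √(4577.33434 + 1341.09764) = 76.931 mm
10: √((-7.001)² + (18.013)²) = √(49.01400 + 324.46817) = 19.326 mm
11: √((-25.101)² + (-41.570)²) = √(630.06020 + 1728.06490) = 48.561 mm
12: √((-54.994)² + (-17.598)²) = √(3024.34004 + 309.68960) = 57.741 mm
Maximum: 4 at 89.170 mm.

4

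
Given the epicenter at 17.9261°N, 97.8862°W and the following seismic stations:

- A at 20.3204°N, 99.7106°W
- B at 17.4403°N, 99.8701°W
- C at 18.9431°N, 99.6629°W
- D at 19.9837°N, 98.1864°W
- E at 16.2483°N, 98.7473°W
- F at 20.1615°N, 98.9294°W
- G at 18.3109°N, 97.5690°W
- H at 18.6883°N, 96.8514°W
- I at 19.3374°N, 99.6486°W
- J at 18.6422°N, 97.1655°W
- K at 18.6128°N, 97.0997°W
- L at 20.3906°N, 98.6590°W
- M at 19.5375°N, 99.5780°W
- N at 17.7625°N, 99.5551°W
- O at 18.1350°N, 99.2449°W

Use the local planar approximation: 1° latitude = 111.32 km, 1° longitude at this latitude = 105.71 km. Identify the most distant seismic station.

Distances from 17.9261°N, 97.8862°W:
A: √((2.3943·111.32)² + (-1.8244·105.71)²) = √(71040.093829 + 37193.947420) = 328.9894 km
B: √((-0.4858·111.32)² + (-1.9839·105.71)²) = √(2924.565930 + 43981.668465) = 216.5785 km
C: √((1.0170·111.32)² + (-1.7767·105.71)²) = √(12817.056571 + 35274.458073) = 219.2978 km
D: √((2.0576·111.32)² + (-0.3002·105.71)²) = √(52464.833363 + 1007.055768) = 231.2399 km
E: √((-1.6778·111.32)² + (-0.8611·105.71)²) = √(34884.039971 + 8285.893065) = 207.7738 km
F: √((2.2354·111.32)² + (-1.0432·105.71)²) = √(61923.698653 + 12160.944387) = 272.1849 km
G: √((0.3848·111.32)² + (0.3172·105.71)²) = √(1834.917413 + 1124.342178) = 54.3991 km
H: √((0.7622·111.32)² + (1.0348·105.71)²) = √(7199.200752 + 11965.889438) = 138.4380 km
I: √((1.4113·111.32)² + (-1.7624·105.71)²) = √(24682.268842 + 34708.921081) = 243.7031 km
J: √((0.7161·111.32)² + (0.7207·105.71)²) = √(6354.680833 + 5804.184242) = 110.2672 km
K: √((0.6867·111.32)² + (0.7865·105.71)²) = √(5843.600131 + 6912.411747) = 112.9425 km
L: √((2.4645·111.32)² + (-0.7728·105.71)²) = √(75266.901921 + 6673.695273) = 286.2527 km
M: √((1.6114·111.32)² + (-1.6918·105.71)²) = √(32177.560382 + 31983.809267) = 253.3009 km
N: √((-0.1636·111.32)² + (-1.6689·105.71)²) = √(331.675196 + 31123.811400) = 177.3569 km
O: √((0.2089·111.32)² + (-1.3587·105.71)²) = √(540.783305 + 20629.053228) = 145.4986 km
Maximum: A at 328.9894 km.

A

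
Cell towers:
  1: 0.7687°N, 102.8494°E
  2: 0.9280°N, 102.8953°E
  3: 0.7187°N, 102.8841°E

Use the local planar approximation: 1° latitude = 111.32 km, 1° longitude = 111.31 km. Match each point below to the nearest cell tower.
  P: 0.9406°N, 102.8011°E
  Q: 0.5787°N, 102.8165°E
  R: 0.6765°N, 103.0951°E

P→2; Q→3; R→3

P at 0.9406°N, 102.8011°E:
  1: √((-0.1719·111.32)² + (0.0483·111.31)²) = √(366.182975 + 28.904311) = 19.8768 km
  2: √((-0.0126·111.32)² + (0.0942·111.31)²) = √(1.967377 + 109.943655) = 10.5788 km
  3: √((-0.2219·111.32)² + (0.0830·111.31)²) = √(610.184259 + 85.354132) = 26.3731 km
  → nearest: 2 (10.5788 km)
Q at 0.5787°N, 102.8165°E:
  1: √((0.1900·111.32)² + (0.0329·111.31)²) = √(447.356341 + 13.410969) = 21.4655 km
  2: √((0.3493·111.32)² + (0.0788·111.31)²) = √(1511.971366 + 76.934441) = 39.8611 km
  3: √((0.1400·111.32)² + (0.0676·111.31)²) = √(242.885991 + 56.618943) = 17.3062 km
  → nearest: 3 (17.3062 km)
R at 0.6765°N, 103.0951°E:
  1: √((0.0922·111.32)² + (-0.2457·111.31)²) = √(105.343620 + 747.960526) = 29.2114 km
  2: √((0.2515·111.32)² + (-0.1998·111.31)²) = √(783.830889 + 494.605946) = 35.7552 km
  3: √((0.0422·111.32)² + (-0.2110·111.31)²) = √(22.068423 + 551.611455) = 23.9516 km
  → nearest: 3 (23.9516 km)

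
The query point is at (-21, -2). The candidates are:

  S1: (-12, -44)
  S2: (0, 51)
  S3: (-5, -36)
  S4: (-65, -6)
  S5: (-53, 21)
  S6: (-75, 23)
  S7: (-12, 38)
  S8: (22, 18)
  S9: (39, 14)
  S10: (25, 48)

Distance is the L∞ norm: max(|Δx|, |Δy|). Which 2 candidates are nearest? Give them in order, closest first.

Distances from (-21, -2):
S1: 42
S2: 53
S3: 34
S4: 44
S5: 32
S6: 54
S7: 40
S8: 43
S9: 60
S10: 50
Sorted: S5 (32) < S3 (34) < S7 (40) < S1 (42) < …

S5, S3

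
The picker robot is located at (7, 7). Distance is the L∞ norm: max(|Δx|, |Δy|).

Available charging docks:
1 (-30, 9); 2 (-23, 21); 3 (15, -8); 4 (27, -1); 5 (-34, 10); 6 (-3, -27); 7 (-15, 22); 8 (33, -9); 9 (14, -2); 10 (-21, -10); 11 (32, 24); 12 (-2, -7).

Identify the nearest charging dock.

Distances from (7, 7):
1: max(|-37|, |2|) = 37
2: max(|-30|, |14|) = 30
3: max(|8|, |-15|) = 15
4: max(|20|, |-8|) = 20
5: max(|-41|, |3|) = 41
6: max(|-10|, |-34|) = 34
7: max(|-22|, |15|) = 22
8: max(|26|, |-16|) = 26
9: max(|7|, |-9|) = 9
10: max(|-28|, |-17|) = 28
11: max(|25|, |17|) = 25
12: max(|-9|, |-14|) = 14
Minimum: 9 at 9.

9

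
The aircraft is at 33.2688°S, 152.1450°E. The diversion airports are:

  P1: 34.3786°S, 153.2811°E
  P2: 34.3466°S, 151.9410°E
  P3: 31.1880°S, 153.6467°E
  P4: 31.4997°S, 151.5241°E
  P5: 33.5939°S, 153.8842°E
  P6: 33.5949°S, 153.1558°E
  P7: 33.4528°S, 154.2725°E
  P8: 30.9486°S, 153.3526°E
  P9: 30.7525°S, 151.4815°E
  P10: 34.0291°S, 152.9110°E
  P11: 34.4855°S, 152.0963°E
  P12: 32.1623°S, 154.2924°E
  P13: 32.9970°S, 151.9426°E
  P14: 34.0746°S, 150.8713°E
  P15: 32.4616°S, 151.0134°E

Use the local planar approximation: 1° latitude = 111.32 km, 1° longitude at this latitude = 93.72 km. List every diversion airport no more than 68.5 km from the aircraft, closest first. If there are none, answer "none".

P13

Distances from 33.2688°S, 152.1450°E:
P1: 163.0946 km
P2: 121.4944 km
P3: 271.0391 km
P4: 205.3534 km
P5: 166.9671 km
P6: 101.4494 km
P7: 200.4386 km
P8: 281.9926 km
P9: 286.9336 km
P10: 110.9824 km
P11: 135.5199 km
P12: 235.9566 km
P13: 35.7112 km
P14: 149.3180 km
P15: 139.0026 km
Threshold 68.5 km: P13 (35.7112 km) is within range.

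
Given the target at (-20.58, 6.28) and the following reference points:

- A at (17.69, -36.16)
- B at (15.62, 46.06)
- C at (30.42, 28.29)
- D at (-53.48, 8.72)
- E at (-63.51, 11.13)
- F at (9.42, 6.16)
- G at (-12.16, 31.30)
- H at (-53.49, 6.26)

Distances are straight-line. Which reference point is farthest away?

Distances from (-20.58, 6.28):
A: √((38.27)² + (-42.44)²) = √(1464.5929 + 1801.1536) = 57.15
B: √((36.20)² + (39.78)²) = √(1310.4400 + 1582.4484) = 53.79
C: √((51.00)² + (22.01)²) = √(2601.0000 + 484.4401) = 55.55
D: √((-32.90)² + (2.44)²) = √(1082.4100 + 5.9536) = 32.99
E: √((-42.93)² + (4.85)²) = √(1842.9849 + 23.5225) = 43.20
F: √((30.00)² + (-0.12)²) = √(900.0000 + 0.0144) = 30.00
G: √((8.42)² + (25.02)²) = √(70.8964 + 626.0004) = 26.40
H: √((-32.91)² + (-0.02)²) = √(1083.0681 + 0.0004) = 32.91
Maximum: A at 57.15.

A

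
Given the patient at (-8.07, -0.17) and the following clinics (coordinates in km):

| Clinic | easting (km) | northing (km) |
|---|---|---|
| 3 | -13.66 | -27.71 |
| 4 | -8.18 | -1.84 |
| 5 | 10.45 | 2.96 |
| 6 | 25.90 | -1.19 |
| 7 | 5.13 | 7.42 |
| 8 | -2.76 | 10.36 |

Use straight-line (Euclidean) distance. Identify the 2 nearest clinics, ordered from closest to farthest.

4, 8

Distances from (-8.07, -0.17):
3: 28.10 km
4: 1.67 km
5: 18.78 km
6: 33.99 km
7: 15.23 km
8: 11.79 km
Sorted: 4 (1.67 km) < 8 (11.79 km) < 7 (15.23 km) < 5 (18.78 km) < …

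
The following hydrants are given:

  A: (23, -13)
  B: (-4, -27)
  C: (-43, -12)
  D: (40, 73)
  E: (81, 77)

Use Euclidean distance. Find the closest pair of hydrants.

A and B

Pairwise distances:
A–B: 30.4
A–C: 66.0
A–D: 87.7
A–E: 107.1
B–C: 41.8
B–D: 109.3
B–E: 134.3
C–D: 118.8
C–E: 152.6
D–E: 41.2
Closest pair: A–B at 30.4.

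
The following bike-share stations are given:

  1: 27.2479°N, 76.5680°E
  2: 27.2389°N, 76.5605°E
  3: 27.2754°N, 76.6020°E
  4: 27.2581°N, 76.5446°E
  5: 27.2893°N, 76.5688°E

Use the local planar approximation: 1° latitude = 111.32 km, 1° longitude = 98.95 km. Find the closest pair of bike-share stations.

1 and 2

Pairwise distances:
1–2: √((-0.0090·111.32)² + (-0.0075·98.95)²) = √(1.003764 + 0.550750) = 1.2468 km
1–3: √((0.0275·111.32)² + (0.0340·98.95)²) = √(9.371558 + 11.318514) = 4.5486 km
1–4: √((0.0102·111.32)² + (-0.0234·98.95)²) = √(1.289278 + 5.361216) = 2.5789 km
1–5: √((0.0414·111.32)² + (0.0008·98.95)²) = √(21.239636 + 0.006266) = 4.6093 km
2–3: √((0.0365·111.32)² + (0.0415·98.95)²) = √(16.509432 + 16.862726) = 5.7769 km
2–4: √((0.0192·111.32)² + (-0.0159·98.95)²) = √(4.568239 + 2.475289) = 2.6540 km
2–5: √((0.0504·111.32)² + (0.0083·98.95)²) = √(31.478024 + 0.674509) = 5.6703 km
3–4: √((-0.0173·111.32)² + (-0.0574·98.95)²) = √(3.708844 + 32.259333) = 5.9973 km
3–5: √((0.0139·111.32)² + (-0.0332·98.95)²) = √(2.394286 + 10.792145) = 3.6313 km
4–5: √((0.0312·111.32)² + (0.0242·98.95)²) = √(12.063007 + 5.734061) = 4.2187 km
Closest pair: 1–2 at 1.2468 km.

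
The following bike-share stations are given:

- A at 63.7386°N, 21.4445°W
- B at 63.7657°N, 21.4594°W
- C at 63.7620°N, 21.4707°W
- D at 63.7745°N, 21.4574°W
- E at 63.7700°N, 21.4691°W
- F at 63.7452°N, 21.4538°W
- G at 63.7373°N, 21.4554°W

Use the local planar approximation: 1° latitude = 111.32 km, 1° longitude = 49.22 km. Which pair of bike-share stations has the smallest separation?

Pairwise distances:
A–G: √((-0.0013·111.32)² + (-0.0109·49.22)²) = √(0.020943 + 0.287830) = 0.5557 km
B–E: √((0.0043·111.32)² + (-0.0097·49.22)²) = √(0.229131 + 0.227943) = 0.6761 km
B–C: √((-0.0037·111.32)² + (-0.0113·49.22)²) = √(0.169648 + 0.309343) = 0.6921 km
D–E: √((-0.0045·111.32)² + (-0.0117·49.22)²) = √(0.250941 + 0.331631) = 0.7633 km
A–F: √((0.0066·111.32)² + (-0.0093·49.22)²) = √(0.539802 + 0.209531) = 0.8656 km
F–G: √((-0.0079·111.32)² + (-0.0016·49.22)²) = √(0.773394 + 0.006202) = 0.8829 km
C–E: √((0.0080·111.32)² + (0.0016·49.22)²) = √(0.793097 + 0.006202) = 0.8940 km
B–D: √((0.0088·111.32)² + (0.0020·49.22)²) = √(0.959648 + 0.009690) = 0.9845 km
C–D: √((0.0125·111.32)² + (0.0133·49.22)²) = √(1.936272 + 0.428535) = 1.5378 km
C–F: √((-0.0168·111.32)² + (0.0169·49.22)²) = √(3.497558 + 0.691921) = 2.0468 km
B–F: √((-0.0205·111.32)² + (0.0056·49.22)²) = √(5.207798 + 0.075973) = 2.2986 km
C–G: √((-0.0247·111.32)² + (0.0153·49.22)²) = √(7.560322 + 0.567108) = 2.8509 km
E–F: √((-0.0248·111.32)² + (0.0153·49.22)²) = √(7.621663 + 0.567108) = 2.8616 km
A–C: √((0.0234·111.32)² + (-0.0262·49.22)²) = √(6.785441 + 1.662975) = 2.9066 km
A–B: √((0.0271·111.32)² + (-0.0149·49.22)²) = √(9.100913 + 0.537843) = 3.1046 km
B–G: √((-0.0284·111.32)² + (0.0040·49.22)²) = √(9.995006 + 0.038762) = 3.1676 km
D–F: √((-0.0293·111.32)² + (0.0036·49.22)²) = √(10.638530 + 0.031397) = 3.2665 km
A–E: √((0.0314·111.32)² + (-0.0246·49.22)²) = √(12.218157 + 1.466066) = 3.6992 km
E–G: √((-0.0327·111.32)² + (0.0137·49.22)²) = √(13.250794 + 0.454699) = 3.7021 km
A–D: √((0.0359·111.32)² + (-0.0129·49.22)²) = √(15.971117 + 0.403146) = 4.0465 km
D–G: √((-0.0372·111.32)² + (0.0020·49.22)²) = √(17.148742 + 0.009690) = 4.1423 km
Closest pair: A–G at 0.5557 km.

A and G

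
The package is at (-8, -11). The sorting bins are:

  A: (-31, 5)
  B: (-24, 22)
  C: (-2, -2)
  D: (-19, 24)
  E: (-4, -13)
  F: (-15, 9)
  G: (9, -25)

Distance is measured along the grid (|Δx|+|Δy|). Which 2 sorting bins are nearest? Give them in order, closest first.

E, C

Distances from (-8, -11):
A: |-23| + |16| = 23 + 16 = 39
B: |-16| + |33| = 16 + 33 = 49
C: |6| + |9| = 6 + 9 = 15
D: |-11| + |35| = 11 + 35 = 46
E: |4| + |-2| = 4 + 2 = 6
F: |-7| + |20| = 7 + 20 = 27
G: |17| + |-14| = 17 + 14 = 31
Sorted: E (6) < C (15) < F (27) < G (31) < …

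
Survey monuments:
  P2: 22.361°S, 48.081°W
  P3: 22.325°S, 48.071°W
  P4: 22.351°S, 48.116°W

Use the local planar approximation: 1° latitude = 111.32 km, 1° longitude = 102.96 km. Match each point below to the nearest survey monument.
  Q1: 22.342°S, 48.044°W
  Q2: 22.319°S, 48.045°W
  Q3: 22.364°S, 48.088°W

Q1→P3; Q2→P3; Q3→P2

Q1 at 22.342°S, 48.044°W:
  P2: 4.357 km
  P3: 3.363 km
  P4: 7.481 km
  → nearest: P3 (3.363 km)
Q2 at 22.319°S, 48.045°W:
  P2: 5.966 km
  P3: 2.759 km
  P4: 8.132 km
  → nearest: P3 (2.759 km)
Q3 at 22.364°S, 48.088°W:
  P2: 0.794 km
  P3: 4.681 km
  P4: 3.226 km
  → nearest: P2 (0.794 km)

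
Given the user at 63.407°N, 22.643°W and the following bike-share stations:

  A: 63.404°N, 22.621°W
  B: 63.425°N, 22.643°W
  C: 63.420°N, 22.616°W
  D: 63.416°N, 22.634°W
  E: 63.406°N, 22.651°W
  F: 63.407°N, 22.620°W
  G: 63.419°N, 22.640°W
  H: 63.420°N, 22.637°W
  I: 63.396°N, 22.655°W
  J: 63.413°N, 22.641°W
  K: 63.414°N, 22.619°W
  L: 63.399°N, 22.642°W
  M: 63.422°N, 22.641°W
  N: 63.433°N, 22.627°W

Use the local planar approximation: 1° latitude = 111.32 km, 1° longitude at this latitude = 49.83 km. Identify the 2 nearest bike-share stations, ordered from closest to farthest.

E, J

Distances from 63.407°N, 22.643°W:
A: 1.1460 km
B: 2.0038 km
C: 1.9760 km
D: 1.0977 km
E: 0.4139 km
F: 1.1461 km
G: 1.3442 km
H: 1.4777 km
I: 1.3627 km
J: 0.6753 km
K: 1.4274 km
L: 0.8920 km
M: 1.6728 km
N: 3.0021 km
Sorted: E (0.4139 km) < J (0.6753 km) < L (0.8920 km) < D (1.0977 km) < …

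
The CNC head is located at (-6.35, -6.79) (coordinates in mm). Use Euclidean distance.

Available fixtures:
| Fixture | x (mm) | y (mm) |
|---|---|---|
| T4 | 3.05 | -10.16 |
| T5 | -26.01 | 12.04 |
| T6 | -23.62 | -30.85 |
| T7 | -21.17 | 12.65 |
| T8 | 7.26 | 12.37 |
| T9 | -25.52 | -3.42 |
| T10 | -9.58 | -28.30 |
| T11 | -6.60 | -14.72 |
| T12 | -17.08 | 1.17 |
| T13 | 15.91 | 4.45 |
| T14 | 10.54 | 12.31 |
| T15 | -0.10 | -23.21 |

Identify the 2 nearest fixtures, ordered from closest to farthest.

T11, T4

Distances from (-6.35, -6.79):
T4: √((9.40)² + (-3.37)²) = √(88.3600 + 11.3569) = 9.99 mm
T5: √((-19.66)² + (18.83)²) = √(386.5156 + 354.5689) = 27.22 mm
T6: √((-17.27)² + (-24.06)²) = √(298.2529 + 578.8836) = 29.62 mm
T7: √((-14.82)² + (19.44)²) = √(219.6324 + 377.9136) = 24.44 mm
T8: √((13.61)² + (19.16)²) = √(185.2321 + 367.1056) = 23.50 mm
T9: √((-19.17)² + (3.37)²) = √(367.4889 + 11.3569) = 19.46 mm
T10: √((-3.23)² + (-21.51)²) = √(10.4329 + 462.6801) = 21.75 mm
T11: √((-0.25)² + (-7.93)²) = √(0.0625 + 62.8849) = 7.93 mm
T12: √((-10.73)² + (7.96)²) = √(115.1329 + 63.3616) = 13.36 mm
T13: √((22.26)² + (11.24)²) = √(495.5076 + 126.3376) = 24.94 mm
T14: √((16.89)² + (19.10)²) = √(285.2721 + 364.8100) = 25.50 mm
T15: √((6.25)² + (-16.42)²) = √(39.0625 + 269.6164) = 17.57 mm
Sorted: T11 (7.93 mm) < T4 (9.99 mm) < T12 (13.36 mm) < T15 (17.57 mm) < …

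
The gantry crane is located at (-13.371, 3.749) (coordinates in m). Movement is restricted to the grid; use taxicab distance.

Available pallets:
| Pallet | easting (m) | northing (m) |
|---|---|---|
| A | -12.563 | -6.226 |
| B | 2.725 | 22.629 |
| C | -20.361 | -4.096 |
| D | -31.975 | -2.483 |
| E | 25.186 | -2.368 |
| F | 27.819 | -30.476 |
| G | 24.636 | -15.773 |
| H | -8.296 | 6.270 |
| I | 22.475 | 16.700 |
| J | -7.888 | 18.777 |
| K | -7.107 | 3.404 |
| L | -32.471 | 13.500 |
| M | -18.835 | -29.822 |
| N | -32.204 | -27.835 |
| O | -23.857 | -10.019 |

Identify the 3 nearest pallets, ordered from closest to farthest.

Distances from (-13.371, 3.749):
A: 10.783 m
B: 34.976 m
C: 14.835 m
D: 24.836 m
E: 44.674 m
F: 75.415 m
G: 57.529 m
H: 7.596 m
I: 48.797 m
J: 20.511 m
K: 6.609 m
L: 28.851 m
M: 39.035 m
N: 50.417 m
O: 24.254 m
Sorted: K (6.609 m) < H (7.596 m) < A (10.783 m) < C (14.835 m) < J (20.511 m) < …

K, H, A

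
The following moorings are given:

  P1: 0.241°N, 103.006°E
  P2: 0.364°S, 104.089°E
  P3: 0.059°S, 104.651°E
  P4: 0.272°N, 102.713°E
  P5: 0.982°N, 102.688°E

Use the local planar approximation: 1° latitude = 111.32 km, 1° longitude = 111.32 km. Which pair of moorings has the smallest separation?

P1 and P4

Pairwise distances:
P1–P2: 138.096 km
P1–P3: 186.142 km
P1–P4: 32.799 km
P1–P5: 89.763 km
P2–P3: 71.181 km
P2–P4: 168.747 km
P2–P5: 216.274 km
P3–P4: 218.862 km
P3–P5: 247.347 km
P4–P5: 79.086 km
Closest pair: P1–P4 at 32.799 km.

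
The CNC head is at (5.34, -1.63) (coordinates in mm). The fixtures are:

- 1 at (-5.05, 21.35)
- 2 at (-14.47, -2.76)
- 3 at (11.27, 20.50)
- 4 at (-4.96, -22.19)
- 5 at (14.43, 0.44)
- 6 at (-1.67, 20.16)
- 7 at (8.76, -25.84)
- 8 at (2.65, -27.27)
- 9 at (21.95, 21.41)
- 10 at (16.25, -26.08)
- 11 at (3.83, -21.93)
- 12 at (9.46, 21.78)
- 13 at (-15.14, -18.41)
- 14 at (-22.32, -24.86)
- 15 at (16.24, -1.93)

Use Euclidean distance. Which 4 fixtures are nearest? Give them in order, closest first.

Distances from (5.34, -1.63):
1: 25.22 mm
2: 19.84 mm
3: 22.91 mm
4: 23.00 mm
5: 9.32 mm
6: 22.89 mm
7: 24.45 mm
8: 25.78 mm
9: 28.40 mm
10: 26.77 mm
11: 20.36 mm
12: 23.77 mm
13: 26.48 mm
14: 36.12 mm
15: 10.90 mm
Sorted: 5 (9.32 mm) < 15 (10.90 mm) < 2 (19.84 mm) < 11 (20.36 mm) < 6 (22.89 mm) < 3 (22.91 mm) < …

5, 15, 2, 11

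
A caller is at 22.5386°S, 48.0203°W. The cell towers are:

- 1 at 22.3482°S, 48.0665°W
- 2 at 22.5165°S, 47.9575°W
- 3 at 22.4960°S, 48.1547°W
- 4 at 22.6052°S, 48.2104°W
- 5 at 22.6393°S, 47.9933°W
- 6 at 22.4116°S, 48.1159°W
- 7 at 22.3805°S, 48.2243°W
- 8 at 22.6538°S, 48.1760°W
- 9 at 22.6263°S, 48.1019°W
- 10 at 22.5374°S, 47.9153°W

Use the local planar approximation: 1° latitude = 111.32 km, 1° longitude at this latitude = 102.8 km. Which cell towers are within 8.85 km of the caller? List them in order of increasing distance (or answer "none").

2

Distances from 22.5386°S, 48.0203°W:
1: 21.7209 km
2: 6.9087 km
3: 14.6075 km
4: 20.9014 km
5: 11.5484 km
6: 17.2179 km
7: 27.3777 km
8: 20.5097 km
9: 12.8716 km
10: 10.7948 km
Threshold 8.85 km: 2 (6.9087 km) is within range.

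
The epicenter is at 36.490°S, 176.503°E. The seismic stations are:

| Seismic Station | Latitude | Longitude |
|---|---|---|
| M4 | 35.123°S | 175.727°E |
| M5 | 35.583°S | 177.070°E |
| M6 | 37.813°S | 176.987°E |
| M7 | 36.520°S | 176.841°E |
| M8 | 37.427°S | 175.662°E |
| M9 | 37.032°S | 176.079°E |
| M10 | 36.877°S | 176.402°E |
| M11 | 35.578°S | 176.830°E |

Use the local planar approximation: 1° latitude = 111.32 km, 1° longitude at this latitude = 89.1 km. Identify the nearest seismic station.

M7

Distances from 36.490°S, 176.503°E:
M4: 167.146 km
M5: 112.901 km
M6: 153.460 km
M7: 30.300 km
M8: 128.432 km
M9: 71.187 km
M10: 44.011 km
M11: 105.622 km
Minimum: M7 at 30.300 km.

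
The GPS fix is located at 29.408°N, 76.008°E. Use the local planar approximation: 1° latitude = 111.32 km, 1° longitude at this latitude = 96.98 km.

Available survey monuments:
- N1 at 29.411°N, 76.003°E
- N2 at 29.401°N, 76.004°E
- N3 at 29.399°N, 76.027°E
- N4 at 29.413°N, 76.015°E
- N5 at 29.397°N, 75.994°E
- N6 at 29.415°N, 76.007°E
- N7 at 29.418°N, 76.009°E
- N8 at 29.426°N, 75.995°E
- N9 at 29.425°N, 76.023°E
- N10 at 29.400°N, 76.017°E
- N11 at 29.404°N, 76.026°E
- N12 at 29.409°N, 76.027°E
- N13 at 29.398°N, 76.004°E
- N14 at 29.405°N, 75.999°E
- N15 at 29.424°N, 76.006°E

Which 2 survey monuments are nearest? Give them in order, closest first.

Distances from 29.408°N, 76.008°E:
N1: √((0.003·111.32)² + (-0.005·96.98)²) = √(0.11153 + 0.23513) = 0.589 km
N2: √((-0.007·111.32)² + (-0.004·96.98)²) = √(0.60721 + 0.15048) = 0.870 km
N3: √((-0.009·111.32)² + (0.019·96.98)²) = √(1.00376 + 3.39525) = 2.097 km
N4: √((0.005·111.32)² + (0.007·96.98)²) = √(0.30980 + 0.46085) = 0.878 km
N5: √((-0.011·111.32)² + (-0.014·96.98)²) = √(1.49945 + 1.84340) = 1.828 km
N6: √((0.007·111.32)² + (-0.001·96.98)²) = √(0.60721 + 0.00941) = 0.785 km
N7: √((0.010·111.32)² + (0.001·96.98)²) = √(1.23921 + 0.00941) = 1.117 km
N8: √((0.018·111.32)² + (-0.013·96.98)²) = √(4.01505 + 1.58947) = 2.367 km
N9: √((0.017·111.32)² + (0.015·96.98)²) = √(3.58133 + 2.11615) = 2.387 km
N10: √((-0.008·111.32)² + (0.009·96.98)²) = √(0.79310 + 0.76181) = 1.247 km
N11: √((-0.004·111.32)² + (0.018·96.98)²) = √(0.19827 + 3.04726) = 1.802 km
N12: √((0.001·111.32)² + (0.019·96.98)²) = √(0.01239 + 3.39525) = 1.846 km
N13: √((-0.010·111.32)² + (-0.004·96.98)²) = √(1.23921 + 0.15048) = 1.179 km
N14: √((-0.003·111.32)² + (-0.009·96.98)²) = √(0.11153 + 0.76181) = 0.935 km
N15: √((0.016·111.32)² + (-0.002·96.98)²) = √(3.17239 + 0.03762) = 1.792 km
Sorted: N1 (0.589 km) < N6 (0.785 km) < N2 (0.870 km) < N4 (0.878 km) < …

N1, N6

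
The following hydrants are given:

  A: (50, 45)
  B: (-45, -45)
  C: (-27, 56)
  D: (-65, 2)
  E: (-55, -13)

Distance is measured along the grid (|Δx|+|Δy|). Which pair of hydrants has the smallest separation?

D and E

Pairwise distances:
A–B: 185
A–C: 88
A–D: 158
A–E: 163
B–C: 119
B–D: 67
B–E: 42
C–D: 92
C–E: 97
D–E: 25
Closest pair: D–E at 25.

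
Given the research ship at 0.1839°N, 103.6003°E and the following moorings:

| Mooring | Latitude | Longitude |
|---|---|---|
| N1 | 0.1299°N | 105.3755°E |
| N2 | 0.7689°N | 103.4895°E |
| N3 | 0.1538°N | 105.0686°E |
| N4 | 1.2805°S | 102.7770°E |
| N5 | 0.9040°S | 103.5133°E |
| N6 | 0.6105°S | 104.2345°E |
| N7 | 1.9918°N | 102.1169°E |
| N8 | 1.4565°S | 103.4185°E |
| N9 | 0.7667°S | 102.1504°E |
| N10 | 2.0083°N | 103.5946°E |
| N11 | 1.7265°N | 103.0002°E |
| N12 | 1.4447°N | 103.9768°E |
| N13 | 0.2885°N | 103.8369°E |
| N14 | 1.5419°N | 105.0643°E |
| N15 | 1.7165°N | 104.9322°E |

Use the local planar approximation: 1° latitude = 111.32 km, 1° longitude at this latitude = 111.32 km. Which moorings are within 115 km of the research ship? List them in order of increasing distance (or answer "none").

Distances from 0.1839°N, 103.6003°E:
N1: √((-0.0540·111.32)² + (1.7752·111.32)²) = √(36.135487 + 39051.792566) = 197.7067 km
N2: √((0.5850·111.32)² + (-0.1108·111.32)²) = √(4240.900933 + 152.133871) = 66.2800 km
N3: √((-0.0301·111.32)² + (1.4683·111.32)²) = √(11.227405 + 26716.280398) = 163.4855 km
N4: √((-1.4644·111.32)² + (-0.8233·111.32)²) = √(26574.544897 + 8399.677775) = 187.0140 km
N5: √((-1.0879·111.32)² + (-0.0870·111.32)²) = √(14666.427807 + 93.796126) = 121.4917 km
N6: √((-0.7944·111.32)² + (0.6342·111.32)²) = √(7820.326158 + 4984.239134) = 113.1573 km
N7: √((1.8079·111.32)² + (-1.4834·111.32)²) = √(40503.747299 + 27268.606487) = 260.3312 km
N8: √((-1.6404·111.32)² + (-0.1818·111.32)²) = √(33346.166673 + 409.575673) = 183.7274 km
N9: √((-0.9506·111.32)² + (-1.4499·111.32)²) = √(11198.040020 + 26050.885799) = 192.9998 km
N10: √((1.8244·111.32)² + (-0.0057·111.32)²) = √(41246.444950 + 0.402621) = 203.0932 km
N11: √((1.5426·111.32)² + (-0.6001·111.32)²) = √(29488.524963 + 4462.658445) = 184.2585 km
N12: √((1.2608·111.32)² + (0.3765·111.32)²) = √(19698.755764 + 1756.614068) = 146.4765 km
N13: √((0.1046·111.32)² + (0.2366·111.32)²) = √(135.584413 + 693.706679) = 28.7974 km
N14: √((1.3580·111.32)² + (1.4640·111.32)²) = √(22853.142897 + 26560.029237) = 222.2907 km
N15: √((1.5326·111.32)² + (1.3319·111.32)²) = √(29107.441800 + 21983.135315) = 226.0322 km
Threshold 115 km: N13 (28.7974 km), N2 (66.2800 km), N6 (113.1573 km) are within range.

N13, N2, N6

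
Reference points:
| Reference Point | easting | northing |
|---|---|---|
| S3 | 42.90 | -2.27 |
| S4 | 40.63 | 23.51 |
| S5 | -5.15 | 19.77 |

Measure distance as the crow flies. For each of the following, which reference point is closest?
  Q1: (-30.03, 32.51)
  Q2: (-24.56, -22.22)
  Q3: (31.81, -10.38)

Q1→S5; Q2→S5; Q3→S3

Q1 at (-30.03, 32.51):
  S3: 80.80
  S4: 71.23
  S5: 27.95
  → nearest: S5 (27.95)
Q2 at (-24.56, -22.22):
  S3: 70.35
  S4: 79.63
  S5: 46.26
  → nearest: S5 (46.26)
Q3 at (31.81, -10.38):
  S3: 13.74
  S4: 35.02
  S5: 47.70
  → nearest: S3 (13.74)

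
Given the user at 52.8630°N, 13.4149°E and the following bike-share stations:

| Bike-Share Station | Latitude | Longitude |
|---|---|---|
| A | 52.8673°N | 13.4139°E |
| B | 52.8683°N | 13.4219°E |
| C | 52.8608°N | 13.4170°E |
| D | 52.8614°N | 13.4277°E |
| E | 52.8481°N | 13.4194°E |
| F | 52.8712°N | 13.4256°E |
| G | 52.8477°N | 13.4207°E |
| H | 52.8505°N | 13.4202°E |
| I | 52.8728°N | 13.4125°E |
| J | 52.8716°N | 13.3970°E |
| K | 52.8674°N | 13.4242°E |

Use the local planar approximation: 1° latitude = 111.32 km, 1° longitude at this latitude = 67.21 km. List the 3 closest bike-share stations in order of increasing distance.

Distances from 52.8630°N, 13.4149°E:
A: √((0.0043·111.32)² + (-0.0010·67.21)²) = √(0.229131 + 0.004517) = 0.4834 km
B: √((0.0053·111.32)² + (0.0070·67.21)²) = √(0.348095 + 0.221342) = 0.7546 km
C: √((-0.0022·111.32)² + (0.0021·67.21)²) = √(0.059978 + 0.019921) = 0.2827 km
D: √((-0.0016·111.32)² + (0.0128·67.21)²) = √(0.031724 + 0.740095) = 0.8785 km
E: √((-0.0149·111.32)² + (0.0045·67.21)²) = √(2.751180 + 0.091473) = 1.6860 km
F: √((0.0082·111.32)² + (0.0107·67.21)²) = √(0.833248 + 0.517172) = 1.1621 km
G: √((-0.0153·111.32)² + (0.0058·67.21)²) = √(2.900877 + 0.151958) = 1.7472 km
H: √((-0.0125·111.32)² + (0.0053·67.21)²) = √(1.936272 + 0.126888) = 1.4364 km
I: √((0.0098·111.32)² + (-0.0024·67.21)²) = √(1.190141 + 0.026019) = 1.1028 km
J: √((0.0086·111.32)² + (-0.0179·67.21)²) = √(0.916523 + 1.447351) = 1.5375 km
K: √((0.0044·111.32)² + (0.0093·67.21)²) = √(0.239912 + 0.390691) = 0.7941 km
Sorted: C (0.2827 km) < A (0.4834 km) < B (0.7546 km) < K (0.7941 km) < D (0.8785 km) < …

C, A, B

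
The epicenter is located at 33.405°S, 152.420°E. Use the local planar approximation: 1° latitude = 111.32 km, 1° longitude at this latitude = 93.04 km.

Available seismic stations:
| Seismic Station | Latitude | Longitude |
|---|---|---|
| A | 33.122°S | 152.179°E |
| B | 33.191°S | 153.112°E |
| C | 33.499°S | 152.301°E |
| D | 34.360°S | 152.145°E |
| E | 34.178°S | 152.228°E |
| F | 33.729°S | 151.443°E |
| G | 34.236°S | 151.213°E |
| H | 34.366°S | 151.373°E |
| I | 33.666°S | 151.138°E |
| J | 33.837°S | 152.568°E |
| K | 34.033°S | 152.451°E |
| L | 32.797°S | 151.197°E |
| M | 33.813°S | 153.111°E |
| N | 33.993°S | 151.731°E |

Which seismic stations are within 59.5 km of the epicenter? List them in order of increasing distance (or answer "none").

C, A, J

Distances from 33.405°S, 152.420°E:
A: 38.668 km
B: 68.650 km
C: 15.234 km
D: 109.346 km
E: 87.885 km
F: 97.794 km
G: 145.495 km
H: 144.685 km
I: 122.765 km
J: 50.023 km
K: 69.968 km
L: 132.396 km
M: 78.716 km
N: 91.618 km
Threshold 59.5 km: C (15.234 km), A (38.668 km), J (50.023 km) are within range.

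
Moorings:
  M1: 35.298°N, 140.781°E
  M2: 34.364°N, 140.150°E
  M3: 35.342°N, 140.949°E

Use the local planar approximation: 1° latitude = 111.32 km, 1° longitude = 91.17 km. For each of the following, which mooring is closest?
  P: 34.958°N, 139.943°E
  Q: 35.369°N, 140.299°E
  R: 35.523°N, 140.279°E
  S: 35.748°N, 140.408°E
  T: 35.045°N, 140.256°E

P→M2; Q→M1; R→M1; S→M1; T→M1

P at 34.958°N, 139.943°E:
  M1: 85.262 km
  M2: 68.764 km
  M3: 101.189 km
  → nearest: M2 (68.764 km)
Q at 35.369°N, 140.299°E:
  M1: 44.649 km
  M2: 112.698 km
  M3: 59.337 km
  → nearest: M1 (44.649 km)
R at 35.523°N, 140.279°E:
  M1: 52.173 km
  M2: 129.555 km
  M3: 64.321 km
  → nearest: M1 (52.173 km)
S at 35.748°N, 140.408°E:
  M1: 60.546 km
  M2: 155.852 km
  M3: 66.899 km
  → nearest: M1 (60.546 km)
T at 35.045°N, 140.256°E:
  M1: 55.536 km
  M2: 76.422 km
  M3: 71.309 km
  → nearest: M1 (55.536 km)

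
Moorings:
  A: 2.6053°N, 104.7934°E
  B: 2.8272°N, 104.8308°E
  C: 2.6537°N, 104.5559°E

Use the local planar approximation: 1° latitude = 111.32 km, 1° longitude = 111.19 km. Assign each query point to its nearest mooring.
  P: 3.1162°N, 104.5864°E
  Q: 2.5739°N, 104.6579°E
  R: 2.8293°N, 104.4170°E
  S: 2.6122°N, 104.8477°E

P→B; Q→C; R→C; S→A

P at 3.1162°N, 104.5864°E:
  A: 61.3542 km
  B: 42.1127 km
  C: 51.5971 km
  → nearest: B (42.1127 km)
Q at 2.5739°N, 104.6579°E:
  A: 15.4664 km
  B: 34.1274 km
  C: 14.4063 km
  → nearest: C (14.4063 km)
R at 2.8293°N, 104.4170°E:
  A: 48.7173 km
  B: 46.0110 km
  C: 24.9127 km
  → nearest: C (24.9127 km)
S at 2.6122°N, 104.8477°E:
  A: 6.0863 km
  B: 24.0075 km
  C: 32.7725 km
  → nearest: A (6.0863 km)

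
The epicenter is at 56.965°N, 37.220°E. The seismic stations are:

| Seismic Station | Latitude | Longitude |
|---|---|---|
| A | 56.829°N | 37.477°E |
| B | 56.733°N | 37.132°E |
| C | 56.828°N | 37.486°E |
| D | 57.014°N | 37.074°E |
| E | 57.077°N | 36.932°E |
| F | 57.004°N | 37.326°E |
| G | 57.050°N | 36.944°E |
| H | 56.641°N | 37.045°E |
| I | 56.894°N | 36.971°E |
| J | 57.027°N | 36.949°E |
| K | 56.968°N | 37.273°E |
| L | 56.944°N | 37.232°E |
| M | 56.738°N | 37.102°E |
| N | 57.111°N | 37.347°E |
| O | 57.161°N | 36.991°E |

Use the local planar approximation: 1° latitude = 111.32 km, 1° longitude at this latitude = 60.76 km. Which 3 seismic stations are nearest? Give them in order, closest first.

L, K, F

Distances from 56.965°N, 37.220°E:
A: √((-0.136·111.32)² + (0.257·60.76)²) = √(229.20507 + 243.83822) = 21.750 km
B: √((-0.232·111.32)² + (-0.088·60.76)²) = √(666.99467 + 28.58913) = 26.374 km
C: √((-0.137·111.32)² + (0.266·60.76)²) = √(232.58812 + 261.21542) = 22.222 km
D: √((0.049·111.32)² + (-0.146·60.76)²) = √(29.75353 + 78.69393) = 10.414 km
E: √((0.112·111.32)² + (-0.288·60.76)²) = √(155.44703 + 306.21080) = 21.486 km
F: √((0.039·111.32)² + (0.106·60.76)²) = √(18.84845 + 41.48081) = 7.767 km
G: √((0.085·111.32)² + (-0.276·60.76)²) = √(89.53323 + 281.22485) = 19.255 km
H: √((-0.324·111.32)² + (-0.175·60.76)²) = √(1300.87754 + 113.06069) = 37.602 km
I: √((-0.071·111.32)² + (-0.249·60.76)²) = √(62.46879 + 228.89390) = 17.069 km
J: √((0.062·111.32)² + (-0.271·60.76)²) = √(47.63540 + 271.12784) = 17.854 km
K: √((0.003·111.32)² + (0.053·60.76)²) = √(0.11153 + 10.37020) = 3.238 km
L: √((-0.021·111.32)² + (0.012·60.76)²) = √(5.46493 + 0.53162) = 2.449 km
M: √((-0.227·111.32)² + (-0.118·60.76)²) = √(638.55471 + 51.40431) = 26.267 km
N: √((0.146·111.32)² + (0.127·60.76)²) = √(264.15091 + 59.54468) = 17.992 km
O: √((0.196·111.32)² + (-0.229·60.76)²) = √(476.05654 + 193.60051) = 25.878 km
Sorted: L (2.449 km) < K (3.238 km) < F (7.767 km) < D (10.414 km) < I (17.069 km) < …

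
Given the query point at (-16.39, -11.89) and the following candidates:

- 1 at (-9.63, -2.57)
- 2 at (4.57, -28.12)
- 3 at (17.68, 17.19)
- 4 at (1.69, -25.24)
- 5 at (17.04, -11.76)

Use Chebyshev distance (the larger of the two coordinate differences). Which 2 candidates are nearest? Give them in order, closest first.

1, 4

Distances from (-16.39, -11.89):
1: 9.32
2: 20.96
3: 34.07
4: 18.08
5: 33.43
Sorted: 1 (9.32) < 4 (18.08) < 2 (20.96) < 5 (33.43) < …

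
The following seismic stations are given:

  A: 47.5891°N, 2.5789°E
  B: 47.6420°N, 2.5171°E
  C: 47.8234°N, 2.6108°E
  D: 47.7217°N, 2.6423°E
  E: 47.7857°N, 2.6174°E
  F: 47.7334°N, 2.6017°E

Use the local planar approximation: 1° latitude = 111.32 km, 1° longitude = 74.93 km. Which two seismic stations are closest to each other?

D and F

Pairwise distances:
D–F: √((0.0117·111.32)² + (-0.0406·74.93)²) = √(1.696360 + 9.254725) = 3.3092 km
C–E: √((-0.0377·111.32)² + (0.0066·74.93)²) = √(17.612828 + 0.244568) = 4.2258 km
E–F: √((-0.0523·111.32)² + (-0.0157·74.93)²) = √(33.896103 + 1.383919) = 5.9397 km
D–E: √((0.0640·111.32)² + (-0.0249·74.93)²) = √(50.758215 + 3.481049) = 7.3647 km
A–B: √((0.0529·111.32)² + (-0.0618·74.93)²) = √(34.678295 + 21.443142) = 7.4914 km
C–F: √((-0.0900·111.32)² + (-0.0091·74.93)²) = √(100.376353 + 0.464937) = 10.0420 km
C–D: √((-0.1017·111.32)² + (0.0315·74.93)²) = √(128.170566 + 5.570992) = 11.5647 km
B–F: √((0.0914·111.32)² + (0.0846·74.93)²) = √(103.523462 + 40.183910) = 11.9878 km
B–D: √((0.0797·111.32)² + (0.1252·74.93)²) = √(78.716004 + 88.007589) = 12.9121 km
A–D: √((0.1326·111.32)² + (0.0634·74.93)²) = √(217.888066 + 22.567839) = 15.5066 km
A–F: √((0.1443·111.32)² + (0.0228·74.93)²) = √(258.035261 + 2.918644) = 16.1541 km
B–E: √((0.1437·111.32)² + (0.1003·74.93)²) = √(255.893899 + 56.482425) = 17.6742 km
B–C: √((0.1814·111.32)² + (0.0937·74.93)²) = √(407.775342 + 49.293613) = 21.3792 km
A–E: √((0.1966·111.32)² + (0.0385·74.93)²) = √(478.975636 + 8.322100) = 22.0748 km
A–C: √((0.2343·111.32)² + (0.0319·74.93)²) = √(680.285121 + 5.713376) = 26.1916 km
Closest pair: D–F at 3.3092 km.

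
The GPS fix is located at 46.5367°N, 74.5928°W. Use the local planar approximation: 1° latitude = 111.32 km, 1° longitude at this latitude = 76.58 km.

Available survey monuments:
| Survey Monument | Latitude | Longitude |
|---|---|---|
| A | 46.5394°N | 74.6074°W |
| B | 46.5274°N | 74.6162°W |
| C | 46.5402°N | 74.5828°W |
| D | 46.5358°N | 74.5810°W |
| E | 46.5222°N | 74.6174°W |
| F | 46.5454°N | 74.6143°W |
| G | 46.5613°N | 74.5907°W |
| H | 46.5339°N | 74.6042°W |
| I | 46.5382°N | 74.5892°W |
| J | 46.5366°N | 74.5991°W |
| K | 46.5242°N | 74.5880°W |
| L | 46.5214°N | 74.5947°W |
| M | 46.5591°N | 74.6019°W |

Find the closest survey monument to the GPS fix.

I

Distances from 46.5367°N, 74.5928°W:
A: √((0.0027·111.32)² + (-0.0146·76.58)²) = √(0.090339 + 1.250076) = 1.1578 km
B: √((-0.0093·111.32)² + (-0.0234·76.58)²) = √(1.071796 + 3.211164) = 2.0695 km
C: √((0.0035·111.32)² + (0.0100·76.58)²) = √(0.151804 + 0.586450) = 0.8592 km
D: √((-0.0009·111.32)² + (0.0118·76.58)²) = √(0.010038 + 0.816572) = 0.9092 km
E: √((-0.0145·111.32)² + (-0.0246·76.58)²) = √(2.605448 + 3.548959) = 2.4808 km
F: √((0.0087·111.32)² + (-0.0215·76.58)²) = √(0.937961 + 2.710863) = 1.9102 km
G: √((0.0246·111.32)² + (0.0021·76.58)²) = √(7.499229 + 0.025862) = 2.7432 km
H: √((-0.0028·111.32)² + (-0.0114·76.58)²) = √(0.097154 + 0.762150) = 0.9270 km
I: √((0.0015·111.32)² + (0.0036·76.58)²) = √(0.027882 + 0.076004) = 0.3223 km
J: √((-0.0001·111.32)² + (-0.0063·76.58)²) = √(0.000124 + 0.232762) = 0.4826 km
K: √((-0.0125·111.32)² + (0.0048·76.58)²) = √(1.936272 + 0.135118) = 1.4392 km
L: √((-0.0153·111.32)² + (-0.0019·76.58)²) = √(2.900877 + 0.021171) = 1.7094 km
M: √((0.0224·111.32)² + (-0.0091·76.58)²) = √(6.217881 + 0.485639) = 2.5891 km
Minimum: I at 0.3223 km.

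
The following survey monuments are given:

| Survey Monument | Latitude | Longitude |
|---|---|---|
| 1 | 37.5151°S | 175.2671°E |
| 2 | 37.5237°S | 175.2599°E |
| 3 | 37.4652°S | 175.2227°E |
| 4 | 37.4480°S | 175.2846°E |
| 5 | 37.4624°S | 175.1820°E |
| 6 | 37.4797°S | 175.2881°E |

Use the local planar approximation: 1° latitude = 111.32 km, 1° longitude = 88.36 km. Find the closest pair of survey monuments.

1 and 2

Pairwise distances:
1–2: 1.1495 km
1–3: 6.8006 km
1–4: 7.6279 km
1–5: 9.5372 km
1–6: 4.3557 km
2–3: 7.2947 km
2–4: 8.7050 km
2–5: 9.6925 km
2–6: 5.4955 km
3–4: 5.7949 km
3–5: 3.6097 km
3–6: 5.9999 km
4–5: 9.2064 km
4–6: 3.5424 km
5–6: 9.5708 km
Closest pair: 1–2 at 1.1495 km.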